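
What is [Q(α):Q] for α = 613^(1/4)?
[Q(α):Q] = 4

α is a root of x^4 - 613. By Eisenstein's criterion at the prime p = 613 (which divides the constant term 613 but p^2 = 375769 does not, since 613 is squarefree), x^4 - 613 is irreducible over Q. Hence [Q(α):Q] = 4.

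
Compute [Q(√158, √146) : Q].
[Q(√158, √146) : Q] = 4

[Q(√158):Q] = 2 (min poly x^2 - 158, irreducible since 158 is squarefree > 1). For the top step, suppose √146 ∈ Q(√158), say √146 = c + d√158 with c, d ∈ Q. Squaring: 146 = c^2 + 158d^2 + 2cd√158. Since √158 ∉ Q this forces 2cd = 0. If d = 0 then √146 = c ∈ Q, contradicting 146 squarefree > 1. If c = 0 then 146 = 158d^2, so 158·146 = (158d)^2 is a perfect square in Q — but 158·146 = 23068 is not a perfect square (since 158 and 146 are distinct squarefree integers). Contradiction. Hence √146 ∉ Q(√158), so x^2 - 146 stays irreducible over Q(√158) and [Q(√158, √146) : Q(√158)] = 2. By the tower law, [Q(√158, √146) : Q] = 2 · 2 = 4.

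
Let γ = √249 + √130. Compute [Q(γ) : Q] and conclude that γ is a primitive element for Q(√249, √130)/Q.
[Q(γ) : Q] = 4 (equivalently, Q(γ) = Q(√249, √130))

Obviously Q(γ) ⊆ Q(√249, √130), and [Q(√249, √130):Q] = 4 (since 249, 130 are distinct squarefree integers > 1 with 32370 not a perfect square). To show equality we compute the minimal polynomial of γ. From γ = √249 + √130: γ^2 = 249 + 2√(32370) + 130 = 379 + 2√(32370), so γ^2 - 379 = 2√(32370); squaring, (γ^2 - 379)^2 = 4·32370, i.e. γ^4 - 758γ^2 + 143641 - 129480 = 0, i.e. γ^4 - 758γ^2 + 14161 = 0. So γ is a root of x^4 - 758x^2 + 14161. This polynomial is irreducible over Q: it has no rational root (each ±√249 ± √130 is irrational), and any factorization into two quadratics over Q would force √(32370) ∈ Q (pairing opposite roots) or √249, √130 ∈ Q (other pairings), all impossible. Hence [Q(γ):Q] = 4 = [Q(√249, √130):Q], so Q(γ) = Q(√249, √130).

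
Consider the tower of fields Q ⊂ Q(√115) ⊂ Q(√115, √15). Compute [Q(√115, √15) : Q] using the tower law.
[Q(√115, √15) : Q] = 4

[Q(√115):Q] = 2 (min poly x^2 - 115, irreducible since 115 is squarefree > 1). For the top step, suppose √15 ∈ Q(√115), say √15 = c + d√115 with c, d ∈ Q. Squaring: 15 = c^2 + 115d^2 + 2cd√115. Since √115 ∉ Q this forces 2cd = 0. If d = 0 then √15 = c ∈ Q, contradicting 15 squarefree > 1. If c = 0 then 15 = 115d^2, so 115·15 = (115d)^2 is a perfect square in Q — but 115·15 = 1725 is not a perfect square (since 115 and 15 are distinct squarefree integers). Contradiction. Hence √15 ∉ Q(√115), so x^2 - 15 stays irreducible over Q(√115) and [Q(√115, √15) : Q(√115)] = 2. By the tower law, [Q(√115, √15) : Q] = 2 · 2 = 4.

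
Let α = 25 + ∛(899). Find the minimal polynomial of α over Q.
m_α(x) = x^3 - 75x^2 + 1875x - 16524

Set β = α - 25 = ∛(899), so β^3 = 899. Then (α - 25)^3 - 899 = 0, i.e. α is a root of g(x) = (x - 25)^3 - 899 = x^3 - 75x^2 + 1875x - 16524. Since g(x) = h(x - 25) where h(x) = x^3 - 899, and h is irreducible over Q (because 899 is not a perfect cube, so h has no rational root, and a monic cubic with no rational root is irreducible), g is also irreducible (irreducibility is preserved under the substitution x → x - 25). Hence m_α(x) = x^3 - 75x^2 + 1875x - 16524.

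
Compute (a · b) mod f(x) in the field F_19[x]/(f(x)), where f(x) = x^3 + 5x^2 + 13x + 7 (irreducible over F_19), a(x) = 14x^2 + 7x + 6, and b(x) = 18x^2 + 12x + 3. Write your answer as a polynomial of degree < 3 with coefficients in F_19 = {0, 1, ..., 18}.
a · b ≡ 2x^2 + 16 (mod f(x))

Multiply in F_19[x]: a(x)·b(x) = (14x^2 + 7x + 6)·(18x^2 + 12x + 3) = 5x^4 + 9x^3 + 6x^2 + 17x + 18. This has degree ≥ 3, so divide by f(x) over F_19: 5x^4 + 9x^3 + 6x^2 + 17x + 18 = (5x + 3)·(x^3 + 5x^2 + 13x + 7) + (2x^2 + 16). Hence a·b ≡ 2x^2 + 16 (mod f). (F_19[x]/(f) is a field with 19^3 = 6859 elements since f is irreducible of degree 3.)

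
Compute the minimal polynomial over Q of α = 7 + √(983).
m_α(x) = x^2 - 14x - 934

From α - 7 = √(983), squaring gives (α - 7)^2 = 983, i.e. α^2 - 14α + 49 = 983, so α^2 - 14α - 934 = 0. The discriminant of x^2 - 14x - 934 is (-14)^2 - 4·(-934) = 196 + 3736 = 3932, and 4·(983) is not a perfect square in Q since 983 is squarefree and ≠ 1. Hence x^2 - 14x - 934 is irreducible over Q and is the minimal polynomial of α.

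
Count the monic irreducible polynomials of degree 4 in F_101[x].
There are 26012550 monic irreducible polynomials of degree 4 over F_101

Each element of F_{101^4} that lies in no proper subfield is a root of exactly one monic irreducible of degree 4 over F_101, and each such polynomial has 4 distinct roots in F_{101^4}. By Möbius inversion the count is N_101(4) = (1/4) Σ_{d|4} μ(4/d) · 101^d = (1/4)(μ(4)·101^1 + μ(2)·101^2 + μ(1)·101^4) = 104050200/4 = 26012550.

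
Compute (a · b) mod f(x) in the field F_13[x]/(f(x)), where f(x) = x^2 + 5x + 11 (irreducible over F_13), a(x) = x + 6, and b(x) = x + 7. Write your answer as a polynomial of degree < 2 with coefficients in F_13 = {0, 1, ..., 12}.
a · b ≡ 8x + 5 (mod f(x))

Multiply in F_13[x]: a(x)·b(x) = (x + 6)·(x + 7) = x^2 + 3. This has degree ≥ 2, so divide by f(x) over F_13: x^2 + 3 = (1)·(x^2 + 5x + 11) + (8x + 5). Hence a·b ≡ 8x + 5 (mod f). (F_13[x]/(f) is a field with 13^2 = 169 elements since f is irreducible of degree 2.)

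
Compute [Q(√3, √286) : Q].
[Q(√3, √286) : Q] = 4

[Q(√3):Q] = 2 (min poly x^2 - 3, irreducible since 3 is squarefree > 1). For the top step, suppose √286 ∈ Q(√3), say √286 = c + d√3 with c, d ∈ Q. Squaring: 286 = c^2 + 3d^2 + 2cd√3. Since √3 ∉ Q this forces 2cd = 0. If d = 0 then √286 = c ∈ Q, contradicting 286 squarefree > 1. If c = 0 then 286 = 3d^2, so 3·286 = (3d)^2 is a perfect square in Q — but 3·286 = 858 is not a perfect square (since 3 and 286 are distinct squarefree integers). Contradiction. Hence √286 ∉ Q(√3), so x^2 - 286 stays irreducible over Q(√3) and [Q(√3, √286) : Q(√3)] = 2. By the tower law, [Q(√3, √286) : Q] = 2 · 2 = 4.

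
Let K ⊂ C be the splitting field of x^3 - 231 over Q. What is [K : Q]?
[K : Q] = 6

The roots of x^3 - 231 are ∛231, ω∛231, ω^2∛231 where ω = e^(2πi/3) is a primitive cube root of unity, so K = Q(∛231, ω). Now [Q(∛231):Q] = 3 (since 231 is not a perfect cube, x^3 - 231 is irreducible) and [Q(ω):Q] = 2. Both 2 and 3 divide [K:Q], and [K:Q] ≤ 3·2 = 6, so [K:Q] = 6. (Equivalently: Q(∛231) ⊂ R but ω ∉ R, so [K : Q(∛231)] = 2.)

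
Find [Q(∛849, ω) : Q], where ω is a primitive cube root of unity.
[Q(∛849, ω) : Q] = 6

[Q(∛849):Q] = 3 (min poly x^3 - 849, irreducible since 849 is not a perfect cube). [Q(ω):Q] = 2 (min poly x^2 + x + 1). Since Q(∛849) ⊂ R and ω ∉ R, we have ω ∉ Q(∛849), so x^2 + x + 1 remains irreducible over Q(∛849) and [Q(∛849, ω) : Q(∛849)] = 2. By the tower law, [Q(∛849, ω) : Q] = 3 · 2 = 6. (In fact Q(∛849, ω) is the splitting field of x^3 - 849 over Q.)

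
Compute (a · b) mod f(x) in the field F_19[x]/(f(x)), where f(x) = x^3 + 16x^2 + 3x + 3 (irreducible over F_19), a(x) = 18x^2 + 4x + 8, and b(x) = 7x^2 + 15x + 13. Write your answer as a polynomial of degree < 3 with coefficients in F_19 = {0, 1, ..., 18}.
a · b ≡ 5x^2 + 8x + 14 (mod f(x))

Multiply in F_19[x]: a(x)·b(x) = (18x^2 + 4x + 8)·(7x^2 + 15x + 13) = 12x^4 + 13x^3 + 8x^2 + x + 9. This has degree ≥ 3, so divide by f(x) over F_19: 12x^4 + 13x^3 + 8x^2 + x + 9 = (12x + 11)·(x^3 + 16x^2 + 3x + 3) + (5x^2 + 8x + 14). Hence a·b ≡ 5x^2 + 8x + 14 (mod f). (F_19[x]/(f) is a field with 19^3 = 6859 elements since f is irreducible of degree 3.)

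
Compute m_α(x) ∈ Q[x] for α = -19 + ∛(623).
m_α(x) = x^3 + 57x^2 + 1083x + 6236

Set β = α + 19 = ∛(623), so β^3 = 623. Then (α + 19)^3 - 623 = 0, i.e. α is a root of g(x) = (x + 19)^3 - 623 = x^3 + 57x^2 + 1083x + 6236. Since g(x) = h(x + 19) where h(x) = x^3 - 623, and h is irreducible over Q (because 623 is not a perfect cube, so h has no rational root, and a monic cubic with no rational root is irreducible), g is also irreducible (irreducibility is preserved under the substitution x → x + 19). Hence m_α(x) = x^3 + 57x^2 + 1083x + 6236.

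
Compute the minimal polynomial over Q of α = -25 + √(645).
m_α(x) = x^2 + 50x - 20

From α + 25 = √(645), squaring gives (α + 25)^2 = 645, i.e. α^2 + 50α + 625 = 645, so α^2 + 50α - 20 = 0. The discriminant of x^2 + 50x - 20 is (50)^2 - 4·(-20) = 2500 + 80 = 2580, and 4·(645) is not a perfect square in Q since 645 is squarefree and ≠ 1. Hence x^2 + 50x - 20 is irreducible over Q and is the minimal polynomial of α.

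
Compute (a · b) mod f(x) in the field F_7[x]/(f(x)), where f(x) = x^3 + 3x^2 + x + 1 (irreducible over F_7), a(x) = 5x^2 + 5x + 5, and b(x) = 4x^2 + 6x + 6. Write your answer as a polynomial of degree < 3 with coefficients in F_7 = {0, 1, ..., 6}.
a · b ≡ 6x^2 + x + 5 (mod f(x))

Multiply in F_7[x]: a(x)·b(x) = (5x^2 + 5x + 5)·(4x^2 + 6x + 6) = 6x^4 + x^3 + 3x^2 + 4x + 2. This has degree ≥ 3, so divide by f(x) over F_7: 6x^4 + x^3 + 3x^2 + 4x + 2 = (6x + 4)·(x^3 + 3x^2 + x + 1) + (6x^2 + x + 5). Hence a·b ≡ 6x^2 + x + 5 (mod f). (F_7[x]/(f) is a field with 7^3 = 343 elements since f is irreducible of degree 3.)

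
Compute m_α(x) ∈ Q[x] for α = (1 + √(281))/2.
m_α(x) = x^2 - x - 70

From 2α - 1 = √(281), squaring gives (2α - 1)^2 = 281, i.e. 4α^2 - 4α + 1 = 281, so α^2 - α + (1 - 281)/4 = 0. Since 281 ≡ 1 (mod 4), (1 - 281)/4 = -70 ∈ Z. The polynomial x^2 - x - 70 has discriminant 1 - 4·(-70) = 281, which is not a perfect square in Q (d = 281 is squarefree and ≠ 1), so x^2 - x - 70 is irreducible over Q. It is the minimal polynomial of α.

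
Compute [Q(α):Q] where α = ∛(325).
[Q(α):Q] = 3

The minimal polynomial of α is x^3 - 325, irreducible over Q since 325 is not a perfect cube (so x^3 - 325 has no rational root). Hence [Q(α):Q] = deg(m_α) = 3.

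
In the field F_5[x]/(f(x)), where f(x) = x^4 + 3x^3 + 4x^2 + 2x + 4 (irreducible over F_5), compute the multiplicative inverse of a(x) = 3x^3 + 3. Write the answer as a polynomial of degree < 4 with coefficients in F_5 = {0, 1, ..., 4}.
a(x)^(-1) ≡ x^3 + 2x^2 + x + 2 (mod f(x))

Since f is irreducible over F_5, F_5[x]/(f) is a field and a(x) ≠ 0 has an inverse. Apply the extended Euclidean algorithm to f(x) and a(x) in F_5[x]: f(x) = (2x + 1)·a(x) + (4x^2 + x + 1);  a(x) = (2x + 2)·(4x^2 + x + 1) + (x + 1);  (4x^2 + x + 1) = (4x + 2)·(x + 1) + (4). The last nonzero remainder is the constant 4 = gcd(f, a) in F_5. Back-substituting through the division chain expresses 4 = s(x)·a(x) + t(x)·f(x) with s(x) ≡ 4x^3 + 3x^2 + 4x + 3 (mod f), so (4x^3 + 3x^2 + 4x + 3)·a(x) ≡ 4 (mod f). Multiplying by 4^(-1) ≡ 4 in F_5 gives a(x)^(-1) ≡ 4·(4x^3 + 3x^2 + 4x + 3) ≡ x^3 + 2x^2 + x + 2 (mod f). Check: (3x^3 + 3)·(x^3 + 2x^2 + x + 2) = 3x^6 + x^5 + 3x^4 + 4x^3 + x^2 + 3x + 1 ≡ 1 (mod x^4 + 3x^3 + 4x^2 + 2x + 4).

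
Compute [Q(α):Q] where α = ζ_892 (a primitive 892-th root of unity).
[Q(α):Q] = 444

The minimal polynomial of ζ_892 over Q is the 892-th cyclotomic polynomial Φ_892(x), which is irreducible over Q and has degree φ(892) = 444. Hence [Q(α):Q] = φ(892) = 444.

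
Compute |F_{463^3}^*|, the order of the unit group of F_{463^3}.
|F_{463^3}^*| = 99252846

F_{463^3} has 463^3 = 99252847 elements; its multiplicative group consists of all nonzero elements, so |F_{463^3}^*| = 99252847 - 1 = 99252846. (It is cyclic since any finite subgroup of the multiplicative group of a field is cyclic.)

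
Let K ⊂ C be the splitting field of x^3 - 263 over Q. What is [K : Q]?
[K : Q] = 6

The roots of x^3 - 263 are ∛263, ω∛263, ω^2∛263 where ω = e^(2πi/3) is a primitive cube root of unity, so K = Q(∛263, ω). Now [Q(∛263):Q] = 3 (since 263 is not a perfect cube, x^3 - 263 is irreducible) and [Q(ω):Q] = 2. Both 2 and 3 divide [K:Q], and [K:Q] ≤ 3·2 = 6, so [K:Q] = 6. (Equivalently: Q(∛263) ⊂ R but ω ∉ R, so [K : Q(∛263)] = 2.)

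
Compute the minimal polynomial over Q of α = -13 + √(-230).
m_α(x) = x^2 + 26x + 399

From α + 13 = √(-230), squaring gives (α + 13)^2 = -230, i.e. α^2 + 26α + 169 = -230, so α^2 + 26α + 399 = 0. The discriminant of x^2 + 26x + 399 is (26)^2 - 4·(399) = 676 - 1596 = -920, and 4·(-230) is not a perfect square in Q since -230 is squarefree and ≠ 1. Hence x^2 + 26x + 399 is irreducible over Q and is the minimal polynomial of α.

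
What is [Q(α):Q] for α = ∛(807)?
[Q(α):Q] = 3

The minimal polynomial of α is x^3 - 807, irreducible over Q since 807 is not a perfect cube (so x^3 - 807 has no rational root). Hence [Q(α):Q] = deg(m_α) = 3.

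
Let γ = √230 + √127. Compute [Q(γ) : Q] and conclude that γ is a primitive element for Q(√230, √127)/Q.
[Q(γ) : Q] = 4 (equivalently, Q(γ) = Q(√230, √127))

Obviously Q(γ) ⊆ Q(√230, √127), and [Q(√230, √127):Q] = 4 (since 230, 127 are distinct squarefree integers > 1 with 29210 not a perfect square). To show equality we compute the minimal polynomial of γ. From γ = √230 + √127: γ^2 = 230 + 2√(29210) + 127 = 357 + 2√(29210), so γ^2 - 357 = 2√(29210); squaring, (γ^2 - 357)^2 = 4·29210, i.e. γ^4 - 714γ^2 + 127449 - 116840 = 0, i.e. γ^4 - 714γ^2 + 10609 = 0. So γ is a root of x^4 - 714x^2 + 10609. This polynomial is irreducible over Q: it has no rational root (each ±√230 ± √127 is irrational), and any factorization into two quadratics over Q would force √(29210) ∈ Q (pairing opposite roots) or √230, √127 ∈ Q (other pairings), all impossible. Hence [Q(γ):Q] = 4 = [Q(√230, √127):Q], so Q(γ) = Q(√230, √127).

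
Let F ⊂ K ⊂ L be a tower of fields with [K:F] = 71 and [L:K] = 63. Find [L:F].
[L:F] = 4473

The tower law says that for any tower of field extensions F ⊂ K ⊂ L with finite degrees, [L:F] = [L:K] · [K:F]. Here this gives [L:F] = 63 · 71 = 4473.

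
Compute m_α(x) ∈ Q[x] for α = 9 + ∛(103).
m_α(x) = x^3 - 27x^2 + 243x - 832

Set β = α - 9 = ∛(103), so β^3 = 103. Then (α - 9)^3 - 103 = 0, i.e. α is a root of g(x) = (x - 9)^3 - 103 = x^3 - 27x^2 + 243x - 832. Since g(x) = h(x - 9) where h(x) = x^3 - 103, and h is irreducible over Q (because 103 is not a perfect cube, so h has no rational root, and a monic cubic with no rational root is irreducible), g is also irreducible (irreducibility is preserved under the substitution x → x - 9). Hence m_α(x) = x^3 - 27x^2 + 243x - 832.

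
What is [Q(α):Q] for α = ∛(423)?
[Q(α):Q] = 3

The minimal polynomial of α is x^3 - 423, irreducible over Q since 423 is not a perfect cube (so x^3 - 423 has no rational root). Hence [Q(α):Q] = deg(m_α) = 3.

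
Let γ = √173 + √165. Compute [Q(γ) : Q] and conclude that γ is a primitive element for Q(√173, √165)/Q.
[Q(γ) : Q] = 4 (equivalently, Q(γ) = Q(√173, √165))

Obviously Q(γ) ⊆ Q(√173, √165), and [Q(√173, √165):Q] = 4 (since 173, 165 are distinct squarefree integers > 1 with 28545 not a perfect square). To show equality we compute the minimal polynomial of γ. From γ = √173 + √165: γ^2 = 173 + 2√(28545) + 165 = 338 + 2√(28545), so γ^2 - 338 = 2√(28545); squaring, (γ^2 - 338)^2 = 4·28545, i.e. γ^4 - 676γ^2 + 114244 - 114180 = 0, i.e. γ^4 - 676γ^2 + 64 = 0. So γ is a root of x^4 - 676x^2 + 64. This polynomial is irreducible over Q: it has no rational root (each ±√173 ± √165 is irrational), and any factorization into two quadratics over Q would force √(28545) ∈ Q (pairing opposite roots) or √173, √165 ∈ Q (other pairings), all impossible. Hence [Q(γ):Q] = 4 = [Q(√173, √165):Q], so Q(γ) = Q(√173, √165).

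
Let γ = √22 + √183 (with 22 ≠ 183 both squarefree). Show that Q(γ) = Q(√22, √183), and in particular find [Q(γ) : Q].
[Q(γ) : Q] = 4 (equivalently, Q(γ) = Q(√22, √183))

Obviously Q(γ) ⊆ Q(√22, √183), and [Q(√22, √183):Q] = 4 (since 22, 183 are distinct squarefree integers > 1 with 4026 not a perfect square). To show equality we compute the minimal polynomial of γ. From γ = √22 + √183: γ^2 = 22 + 2√(4026) + 183 = 205 + 2√(4026), so γ^2 - 205 = 2√(4026); squaring, (γ^2 - 205)^2 = 4·4026, i.e. γ^4 - 410γ^2 + 42025 - 16104 = 0, i.e. γ^4 - 410γ^2 + 25921 = 0. So γ is a root of x^4 - 410x^2 + 25921. This polynomial is irreducible over Q: it has no rational root (each ±√22 ± √183 is irrational), and any factorization into two quadratics over Q would force √(4026) ∈ Q (pairing opposite roots) or √22, √183 ∈ Q (other pairings), all impossible. Hence [Q(γ):Q] = 4 = [Q(√22, √183):Q], so Q(γ) = Q(√22, √183).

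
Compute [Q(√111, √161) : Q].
[Q(√111, √161) : Q] = 4

[Q(√111):Q] = 2 (min poly x^2 - 111, irreducible since 111 is squarefree > 1). For the top step, suppose √161 ∈ Q(√111), say √161 = c + d√111 with c, d ∈ Q. Squaring: 161 = c^2 + 111d^2 + 2cd√111. Since √111 ∉ Q this forces 2cd = 0. If d = 0 then √161 = c ∈ Q, contradicting 161 squarefree > 1. If c = 0 then 161 = 111d^2, so 111·161 = (111d)^2 is a perfect square in Q — but 111·161 = 17871 is not a perfect square (since 111 and 161 are distinct squarefree integers). Contradiction. Hence √161 ∉ Q(√111), so x^2 - 161 stays irreducible over Q(√111) and [Q(√111, √161) : Q(√111)] = 2. By the tower law, [Q(√111, √161) : Q] = 2 · 2 = 4.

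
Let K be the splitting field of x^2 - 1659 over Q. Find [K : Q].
[K : Q] = 2

f(x) = x^2 - 1659 factors as (x - √1659)(x + √1659). The splitting field is K = Q(√1659). Since 1659 is squarefree and > 1, it is not a perfect square, so x^2 - 1659 is irreducible over Q and [Q(√1659) : Q] = 2. Hence [K : Q] = 2.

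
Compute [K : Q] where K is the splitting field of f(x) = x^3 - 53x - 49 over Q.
[K : Q] = 6

By the rational root test, any rational root of the monic integer polynomial f(x) = x^3 - 53x - 49 must be an integer dividing the constant term -49, i.e. one of ±{1, 7, 49}. Evaluating: f(1) = -101, f(-1) = 3, f(7) = -77, f(-7) = -21, f(49) = 115003, f(-49) = -115101; none is 0, so f has no rational root and is therefore irreducible over Q (a cubic with no linear factor over a field is irreducible). For an irreducible cubic, the Galois group is A_3 or S_3 according as the discriminant disc(f) = -4a^3 - 27b^2 = -4·(-53)^3 - 27·(-49)^2 = 530681 is or is not a square in Q. Here disc(f) = 530681 is not a perfect square in Q, so the Galois group of f over Q is not contained in A_3 and must be all of S_3. The splitting field has degree |S_3| = 6 over Q, so [K : Q] = 6.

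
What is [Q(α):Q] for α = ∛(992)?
[Q(α):Q] = 3

The minimal polynomial of α is x^3 - 992, irreducible over Q since 992 is not a perfect cube (so x^3 - 992 has no rational root). Hence [Q(α):Q] = deg(m_α) = 3.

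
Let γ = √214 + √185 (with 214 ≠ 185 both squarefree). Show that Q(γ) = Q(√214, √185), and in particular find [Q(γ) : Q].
[Q(γ) : Q] = 4 (equivalently, Q(γ) = Q(√214, √185))

Obviously Q(γ) ⊆ Q(√214, √185), and [Q(√214, √185):Q] = 4 (since 214, 185 are distinct squarefree integers > 1 with 39590 not a perfect square). To show equality we compute the minimal polynomial of γ. From γ = √214 + √185: γ^2 = 214 + 2√(39590) + 185 = 399 + 2√(39590), so γ^2 - 399 = 2√(39590); squaring, (γ^2 - 399)^2 = 4·39590, i.e. γ^4 - 798γ^2 + 159201 - 158360 = 0, i.e. γ^4 - 798γ^2 + 841 = 0. So γ is a root of x^4 - 798x^2 + 841. This polynomial is irreducible over Q: it has no rational root (each ±√214 ± √185 is irrational), and any factorization into two quadratics over Q would force √(39590) ∈ Q (pairing opposite roots) or √214, √185 ∈ Q (other pairings), all impossible. Hence [Q(γ):Q] = 4 = [Q(√214, √185):Q], so Q(γ) = Q(√214, √185).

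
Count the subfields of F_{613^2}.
F_{613^2} has 2 subfields

The subfields of F_{p^n} are exactly the fields F_{p^d} for d | n (each is the fixed field of the unique index-d subgroup of Gal(F_{p^n}/F_p) ≅ Z/nZ). The divisors of n = 2 are {1, 2}, giving 2 subfields: F_{613^1}, F_{613^2}.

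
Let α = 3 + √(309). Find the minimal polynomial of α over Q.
m_α(x) = x^2 - 6x - 300

From α - 3 = √(309), squaring gives (α - 3)^2 = 309, i.e. α^2 - 6α + 9 = 309, so α^2 - 6α - 300 = 0. The discriminant of x^2 - 6x - 300 is (-6)^2 - 4·(-300) = 36 + 1200 = 1236, and 4·(309) is not a perfect square in Q since 309 is squarefree and ≠ 1. Hence x^2 - 6x - 300 is irreducible over Q and is the minimal polynomial of α.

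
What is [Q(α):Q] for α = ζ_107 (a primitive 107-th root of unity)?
[Q(α):Q] = 106

The minimal polynomial of ζ_107 over Q is the 107-th cyclotomic polynomial Φ_107(x), which is irreducible over Q and has degree φ(107) = 106. Hence [Q(α):Q] = φ(107) = 106.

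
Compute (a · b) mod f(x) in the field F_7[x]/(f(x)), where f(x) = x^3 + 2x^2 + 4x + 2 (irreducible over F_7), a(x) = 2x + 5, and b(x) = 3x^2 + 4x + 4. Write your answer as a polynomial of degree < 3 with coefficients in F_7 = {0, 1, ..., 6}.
a · b ≡ 4x^2 + 4x + 1 (mod f(x))

Multiply in F_7[x]: a(x)·b(x) = (2x + 5)·(3x^2 + 4x + 4) = 6x^3 + 2x^2 + 6. This has degree ≥ 3, so divide by f(x) over F_7: 6x^3 + 2x^2 + 6 = (6)·(x^3 + 2x^2 + 4x + 2) + (4x^2 + 4x + 1). Hence a·b ≡ 4x^2 + 4x + 1 (mod f). (F_7[x]/(f) is a field with 7^3 = 343 elements since f is irreducible of degree 3.)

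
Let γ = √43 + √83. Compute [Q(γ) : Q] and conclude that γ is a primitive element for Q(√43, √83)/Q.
[Q(γ) : Q] = 4 (equivalently, Q(γ) = Q(√43, √83))

Obviously Q(γ) ⊆ Q(√43, √83), and [Q(√43, √83):Q] = 4 (since 43, 83 are distinct squarefree integers > 1 with 3569 not a perfect square). To show equality we compute the minimal polynomial of γ. From γ = √43 + √83: γ^2 = 43 + 2√(3569) + 83 = 126 + 2√(3569), so γ^2 - 126 = 2√(3569); squaring, (γ^2 - 126)^2 = 4·3569, i.e. γ^4 - 252γ^2 + 15876 - 14276 = 0, i.e. γ^4 - 252γ^2 + 1600 = 0. So γ is a root of x^4 - 252x^2 + 1600. This polynomial is irreducible over Q: it has no rational root (each ±√43 ± √83 is irrational), and any factorization into two quadratics over Q would force √(3569) ∈ Q (pairing opposite roots) or √43, √83 ∈ Q (other pairings), all impossible. Hence [Q(γ):Q] = 4 = [Q(√43, √83):Q], so Q(γ) = Q(√43, √83).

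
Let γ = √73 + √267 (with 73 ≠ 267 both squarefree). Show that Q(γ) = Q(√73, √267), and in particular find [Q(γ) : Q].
[Q(γ) : Q] = 4 (equivalently, Q(γ) = Q(√73, √267))

Obviously Q(γ) ⊆ Q(√73, √267), and [Q(√73, √267):Q] = 4 (since 73, 267 are distinct squarefree integers > 1 with 19491 not a perfect square). To show equality we compute the minimal polynomial of γ. From γ = √73 + √267: γ^2 = 73 + 2√(19491) + 267 = 340 + 2√(19491), so γ^2 - 340 = 2√(19491); squaring, (γ^2 - 340)^2 = 4·19491, i.e. γ^4 - 680γ^2 + 115600 - 77964 = 0, i.e. γ^4 - 680γ^2 + 37636 = 0. So γ is a root of x^4 - 680x^2 + 37636. This polynomial is irreducible over Q: it has no rational root (each ±√73 ± √267 is irrational), and any factorization into two quadratics over Q would force √(19491) ∈ Q (pairing opposite roots) or √73, √267 ∈ Q (other pairings), all impossible. Hence [Q(γ):Q] = 4 = [Q(√73, √267):Q], so Q(γ) = Q(√73, √267).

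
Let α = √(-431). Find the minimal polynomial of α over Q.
m_α(x) = x^2 + 431

α satisfies α^2 + 431 = 0, so x^2 + 431 annihilates α. Since d = -431 is squarefree and ≠ 1, it is not a perfect square in Q, so x^2 + 431 has no rational root and is therefore irreducible over Q (a degree-2 polynomial over a field is irreducible iff it has no root). Hence m_α(x) = x^2 + 431.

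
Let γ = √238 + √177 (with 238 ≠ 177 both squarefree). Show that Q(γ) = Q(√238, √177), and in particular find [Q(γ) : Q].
[Q(γ) : Q] = 4 (equivalently, Q(γ) = Q(√238, √177))

Obviously Q(γ) ⊆ Q(√238, √177), and [Q(√238, √177):Q] = 4 (since 238, 177 are distinct squarefree integers > 1 with 42126 not a perfect square). To show equality we compute the minimal polynomial of γ. From γ = √238 + √177: γ^2 = 238 + 2√(42126) + 177 = 415 + 2√(42126), so γ^2 - 415 = 2√(42126); squaring, (γ^2 - 415)^2 = 4·42126, i.e. γ^4 - 830γ^2 + 172225 - 168504 = 0, i.e. γ^4 - 830γ^2 + 3721 = 0. So γ is a root of x^4 - 830x^2 + 3721. This polynomial is irreducible over Q: it has no rational root (each ±√238 ± √177 is irrational), and any factorization into two quadratics over Q would force √(42126) ∈ Q (pairing opposite roots) or √238, √177 ∈ Q (other pairings), all impossible. Hence [Q(γ):Q] = 4 = [Q(√238, √177):Q], so Q(γ) = Q(√238, √177).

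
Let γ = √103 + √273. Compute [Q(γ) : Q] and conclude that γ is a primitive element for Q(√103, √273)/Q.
[Q(γ) : Q] = 4 (equivalently, Q(γ) = Q(√103, √273))

Obviously Q(γ) ⊆ Q(√103, √273), and [Q(√103, √273):Q] = 4 (since 103, 273 are distinct squarefree integers > 1 with 28119 not a perfect square). To show equality we compute the minimal polynomial of γ. From γ = √103 + √273: γ^2 = 103 + 2√(28119) + 273 = 376 + 2√(28119), so γ^2 - 376 = 2√(28119); squaring, (γ^2 - 376)^2 = 4·28119, i.e. γ^4 - 752γ^2 + 141376 - 112476 = 0, i.e. γ^4 - 752γ^2 + 28900 = 0. So γ is a root of x^4 - 752x^2 + 28900. This polynomial is irreducible over Q: it has no rational root (each ±√103 ± √273 is irrational), and any factorization into two quadratics over Q would force √(28119) ∈ Q (pairing opposite roots) or √103, √273 ∈ Q (other pairings), all impossible. Hence [Q(γ):Q] = 4 = [Q(√103, √273):Q], so Q(γ) = Q(√103, √273).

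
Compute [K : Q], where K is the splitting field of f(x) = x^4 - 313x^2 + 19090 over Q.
[K : Q] = 4

Solving the quadratic in x^2: x^2 = (313 ± √(313^2 - 4·19090))/2 = (313 ± √21609)/2 = (313 ± 147)/2, giving x^2 = 83 or x^2 = 230. So f(x) = (x^2 - 83)(x^2 - 230) and the roots of f are ±√83, ±√230. Hence the splitting field is K = Q(√83, √230). Since 83 and 230 are distinct squarefree integers > 1, their product 19090 is not a perfect square, so √230 ∉ Q(√83). By the tower law [K:Q] = [Q(√83,√230):Q(√83)] · [Q(√83):Q] = 2 · 2 = 4.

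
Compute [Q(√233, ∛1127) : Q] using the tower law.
[Q(√233, ∛1127) : Q] = 6

Let L = Q(√233, ∛1127). Since Q(√233) ⊂ L and [Q(√233):Q] = 2, the tower law gives 2 | [L:Q]. Likewise Q(∛1127) ⊂ L with [Q(∛1127):Q] = 3 (because 1127 is not a perfect cube), so 3 | [L:Q]. As gcd(2,3) = 1, [L:Q] is divisible by 6. Conversely L is generated over Q by √233 and ∛1127, so [L:Q] ≤ 2·3 = 6. Therefore [Q(√233, ∛1127) : Q] = 6.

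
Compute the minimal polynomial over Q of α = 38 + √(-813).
m_α(x) = x^2 - 76x + 2257

From α - 38 = √(-813), squaring gives (α - 38)^2 = -813, i.e. α^2 - 76α + 1444 = -813, so α^2 - 76α + 2257 = 0. The discriminant of x^2 - 76x + 2257 is (-76)^2 - 4·(2257) = 5776 - 9028 = -3252, and 4·(-813) is not a perfect square in Q since -813 is squarefree and ≠ 1. Hence x^2 - 76x + 2257 is irreducible over Q and is the minimal polynomial of α.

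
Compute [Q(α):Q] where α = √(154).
[Q(α):Q] = 2

[Q(α):Q] equals the degree of the minimal polynomial of α. Here α^2 = 154 and x^2 - 154 is irreducible (d = 154 is squarefree, ≠ 1, hence not a square), so deg(m_α) = 2. Thus [Q(α):Q] = 2.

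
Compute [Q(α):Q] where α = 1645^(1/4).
[Q(α):Q] = 4

α is a root of x^4 - 1645. By Eisenstein's criterion at the prime p = 5 (which divides the constant term 1645 but p^2 = 25 does not, since 1645 is squarefree), x^4 - 1645 is irreducible over Q. Hence [Q(α):Q] = 4.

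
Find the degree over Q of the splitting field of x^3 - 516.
[K : Q] = 6

The roots of x^3 - 516 are ∛516, ω∛516, ω^2∛516 where ω = e^(2πi/3) is a primitive cube root of unity, so K = Q(∛516, ω). Now [Q(∛516):Q] = 3 (since 516 is not a perfect cube, x^3 - 516 is irreducible) and [Q(ω):Q] = 2. Both 2 and 3 divide [K:Q], and [K:Q] ≤ 3·2 = 6, so [K:Q] = 6. (Equivalently: Q(∛516) ⊂ R but ω ∉ R, so [K : Q(∛516)] = 2.)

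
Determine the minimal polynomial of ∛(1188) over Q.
m_α(x) = x^3 - 1188

α satisfies α^3 = 1188, so x^3 - 1188 annihilates α. By the rational root test, a rational root p/q (in lowest terms) of x^3 - 1188 would satisfy p^3 = 1188 q^3, forcing q = 1 and p^3 = 1188; but 1188 is not a perfect cube, contradiction. A monic cubic over Q with no rational root is irreducible (any nontrivial factorization would include a linear factor). Hence x^3 - 1188 is the minimal polynomial of α, and in particular [Q(α):Q] = 3.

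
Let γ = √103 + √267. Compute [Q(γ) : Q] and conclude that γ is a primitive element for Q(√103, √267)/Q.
[Q(γ) : Q] = 4 (equivalently, Q(γ) = Q(√103, √267))

Obviously Q(γ) ⊆ Q(√103, √267), and [Q(√103, √267):Q] = 4 (since 103, 267 are distinct squarefree integers > 1 with 27501 not a perfect square). To show equality we compute the minimal polynomial of γ. From γ = √103 + √267: γ^2 = 103 + 2√(27501) + 267 = 370 + 2√(27501), so γ^2 - 370 = 2√(27501); squaring, (γ^2 - 370)^2 = 4·27501, i.e. γ^4 - 740γ^2 + 136900 - 110004 = 0, i.e. γ^4 - 740γ^2 + 26896 = 0. So γ is a root of x^4 - 740x^2 + 26896. This polynomial is irreducible over Q: it has no rational root (each ±√103 ± √267 is irrational), and any factorization into two quadratics over Q would force √(27501) ∈ Q (pairing opposite roots) or √103, √267 ∈ Q (other pairings), all impossible. Hence [Q(γ):Q] = 4 = [Q(√103, √267):Q], so Q(γ) = Q(√103, √267).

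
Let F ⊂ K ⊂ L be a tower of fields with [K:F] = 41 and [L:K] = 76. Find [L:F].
[L:F] = 3116

The tower law says that for any tower of field extensions F ⊂ K ⊂ L with finite degrees, [L:F] = [L:K] · [K:F]. Here this gives [L:F] = 76 · 41 = 3116.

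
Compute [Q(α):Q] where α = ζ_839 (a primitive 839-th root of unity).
[Q(α):Q] = 838

The minimal polynomial of ζ_839 over Q is the 839-th cyclotomic polynomial Φ_839(x), which is irreducible over Q and has degree φ(839) = 838. Hence [Q(α):Q] = φ(839) = 838.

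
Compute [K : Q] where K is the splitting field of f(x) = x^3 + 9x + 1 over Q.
[K : Q] = 6

By the rational root test, any rational root of the monic integer polynomial f(x) = x^3 + 9x + 1 must be an integer dividing the constant term 1, i.e. one of ±{1}. Evaluating: f(1) = 11, f(-1) = -9; none is 0, so f has no rational root and is therefore irreducible over Q (a cubic with no linear factor over a field is irreducible). For an irreducible cubic, the Galois group is A_3 or S_3 according as the discriminant disc(f) = -4a^3 - 27b^2 = -4·(9)^3 - 27·(1)^2 = -2943 is or is not a square in Q. Here disc(f) = -2943 is not a perfect square in Q, so the Galois group of f over Q is not contained in A_3 and must be all of S_3. The splitting field has degree |S_3| = 6 over Q, so [K : Q] = 6.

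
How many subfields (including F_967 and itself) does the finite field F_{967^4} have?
F_{967^4} has 3 subfields

The subfields of F_{p^n} are exactly the fields F_{p^d} for d | n (each is the fixed field of the unique index-d subgroup of Gal(F_{p^n}/F_p) ≅ Z/nZ). The divisors of n = 4 are {1, 2, 4}, giving 3 subfields: F_{967^1}, F_{967^2}, F_{967^4}.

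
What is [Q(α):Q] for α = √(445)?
[Q(α):Q] = 2

[Q(α):Q] equals the degree of the minimal polynomial of α. Here α^2 = 445 and x^2 - 445 is irreducible (d = 445 is squarefree, ≠ 1, hence not a square), so deg(m_α) = 2. Thus [Q(α):Q] = 2.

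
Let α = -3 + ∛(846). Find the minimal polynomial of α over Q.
m_α(x) = x^3 + 9x^2 + 27x - 819

Set β = α + 3 = ∛(846), so β^3 = 846. Then (α + 3)^3 - 846 = 0, i.e. α is a root of g(x) = (x + 3)^3 - 846 = x^3 + 9x^2 + 27x - 819. Since g(x) = h(x + 3) where h(x) = x^3 - 846, and h is irreducible over Q (because 846 is not a perfect cube, so h has no rational root, and a monic cubic with no rational root is irreducible), g is also irreducible (irreducibility is preserved under the substitution x → x + 3). Hence m_α(x) = x^3 + 9x^2 + 27x - 819.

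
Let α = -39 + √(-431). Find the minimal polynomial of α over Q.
m_α(x) = x^2 + 78x + 1952

From α + 39 = √(-431), squaring gives (α + 39)^2 = -431, i.e. α^2 + 78α + 1521 = -431, so α^2 + 78α + 1952 = 0. The discriminant of x^2 + 78x + 1952 is (78)^2 - 4·(1952) = 6084 - 7808 = -1724, and 4·(-431) is not a perfect square in Q since -431 is squarefree and ≠ 1. Hence x^2 + 78x + 1952 is irreducible over Q and is the minimal polynomial of α.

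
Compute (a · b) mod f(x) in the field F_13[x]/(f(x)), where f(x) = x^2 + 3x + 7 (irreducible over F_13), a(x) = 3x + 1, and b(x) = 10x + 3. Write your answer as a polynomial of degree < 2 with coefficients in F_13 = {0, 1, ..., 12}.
a · b ≡ 7x + 1 (mod f(x))

Multiply in F_13[x]: a(x)·b(x) = (3x + 1)·(10x + 3) = 4x^2 + 6x + 3. This has degree ≥ 2, so divide by f(x) over F_13: 4x^2 + 6x + 3 = (4)·(x^2 + 3x + 7) + (7x + 1). Hence a·b ≡ 7x + 1 (mod f). (F_13[x]/(f) is a field with 13^2 = 169 elements since f is irreducible of degree 2.)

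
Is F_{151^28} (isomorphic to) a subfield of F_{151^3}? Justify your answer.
No: F_{151^28} is not a subfield of F_{151^3}

F_{p^m} embeds in F_{p^n} iff m | n. Here 28 ∤ 3 (since 3 = 0·28 + 3 with remainder 3 ≠ 0), so F_{151^28} is not a subfield of F_{151^3}. Equivalently: if it were, the tower law would give 28 = [F_{151^28}:F_151] dividing [F_{151^3}:F_151] = 3, contradiction.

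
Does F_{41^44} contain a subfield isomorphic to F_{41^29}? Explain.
No: F_{41^29} is not a subfield of F_{41^44}

F_{p^m} embeds in F_{p^n} iff m | n. Here 29 ∤ 44 (since 44 = 1·29 + 15 with remainder 15 ≠ 0), so F_{41^29} is not a subfield of F_{41^44}. Equivalently: if it were, the tower law would give 29 = [F_{41^29}:F_41] dividing [F_{41^44}:F_41] = 44, contradiction.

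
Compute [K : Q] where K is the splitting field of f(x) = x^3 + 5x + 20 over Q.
[K : Q] = 6

By the rational root test, any rational root of the monic integer polynomial f(x) = x^3 + 5x + 20 must be an integer dividing the constant term 20, i.e. one of ±{1, 2, 4, 5, 10, 20}. Evaluating: f(1) = 26, f(-1) = 14, f(2) = 38, f(-2) = 2, f(4) = 104, f(-4) = -64, f(5) = 170, f(-5) = -130, f(10) = 1070, f(-10) = -1030, f(20) = 8120, f(-20) = -8080; none is 0, so f has no rational root and is therefore irreducible over Q (a cubic with no linear factor over a field is irreducible). For an irreducible cubic, the Galois group is A_3 or S_3 according as the discriminant disc(f) = -4a^3 - 27b^2 = -4·(5)^3 - 27·(20)^2 = -11300 is or is not a square in Q. Here disc(f) = -11300 is not a perfect square in Q, so the Galois group of f over Q is not contained in A_3 and must be all of S_3. The splitting field has degree |S_3| = 6 over Q, so [K : Q] = 6.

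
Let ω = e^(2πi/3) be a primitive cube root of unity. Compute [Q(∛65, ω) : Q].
[Q(∛65, ω) : Q] = 6

[Q(∛65):Q] = 3 (min poly x^3 - 65, irreducible since 65 is not a perfect cube). [Q(ω):Q] = 2 (min poly x^2 + x + 1). Since Q(∛65) ⊂ R and ω ∉ R, we have ω ∉ Q(∛65), so x^2 + x + 1 remains irreducible over Q(∛65) and [Q(∛65, ω) : Q(∛65)] = 2. By the tower law, [Q(∛65, ω) : Q] = 3 · 2 = 6. (In fact Q(∛65, ω) is the splitting field of x^3 - 65 over Q.)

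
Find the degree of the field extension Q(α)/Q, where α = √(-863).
[Q(α):Q] = 2

[Q(α):Q] equals the degree of the minimal polynomial of α. Here α^2 = -863 and x^2 + 863 is irreducible (d = -863 is squarefree, ≠ 1, hence not a square), so deg(m_α) = 2. Thus [Q(α):Q] = 2.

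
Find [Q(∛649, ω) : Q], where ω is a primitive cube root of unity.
[Q(∛649, ω) : Q] = 6

[Q(∛649):Q] = 3 (min poly x^3 - 649, irreducible since 649 is not a perfect cube). [Q(ω):Q] = 2 (min poly x^2 + x + 1). Since Q(∛649) ⊂ R and ω ∉ R, we have ω ∉ Q(∛649), so x^2 + x + 1 remains irreducible over Q(∛649) and [Q(∛649, ω) : Q(∛649)] = 2. By the tower law, [Q(∛649, ω) : Q] = 3 · 2 = 6. (In fact Q(∛649, ω) is the splitting field of x^3 - 649 over Q.)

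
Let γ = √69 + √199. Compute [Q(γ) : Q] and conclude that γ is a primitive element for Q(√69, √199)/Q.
[Q(γ) : Q] = 4 (equivalently, Q(γ) = Q(√69, √199))

Obviously Q(γ) ⊆ Q(√69, √199), and [Q(√69, √199):Q] = 4 (since 69, 199 are distinct squarefree integers > 1 with 13731 not a perfect square). To show equality we compute the minimal polynomial of γ. From γ = √69 + √199: γ^2 = 69 + 2√(13731) + 199 = 268 + 2√(13731), so γ^2 - 268 = 2√(13731); squaring, (γ^2 - 268)^2 = 4·13731, i.e. γ^4 - 536γ^2 + 71824 - 54924 = 0, i.e. γ^4 - 536γ^2 + 16900 = 0. So γ is a root of x^4 - 536x^2 + 16900. This polynomial is irreducible over Q: it has no rational root (each ±√69 ± √199 is irrational), and any factorization into two quadratics over Q would force √(13731) ∈ Q (pairing opposite roots) or √69, √199 ∈ Q (other pairings), all impossible. Hence [Q(γ):Q] = 4 = [Q(√69, √199):Q], so Q(γ) = Q(√69, √199).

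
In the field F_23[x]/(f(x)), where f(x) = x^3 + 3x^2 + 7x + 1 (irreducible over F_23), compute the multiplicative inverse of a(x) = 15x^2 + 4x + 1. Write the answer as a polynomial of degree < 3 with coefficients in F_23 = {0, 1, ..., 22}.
a(x)^(-1) ≡ 4x^2 + 12x + 17 (mod f(x))

Since f is irreducible over F_23, F_23[x]/(f) is a field and a(x) ≠ 0 has an inverse. Apply the extended Euclidean algorithm to f(x) and a(x) in F_23[x]: f(x) = (20x + 1)·a(x) + (6x);  a(x) = (14x + 16)·(6x) + (1). The last nonzero remainder is the constant 1 = gcd(f, a) in F_23. Back-substituting through the division chain expresses 1 = s(x)·a(x) + t(x)·f(x) with s(x) ≡ 4x^2 + 12x + 17 (mod f), so a(x)^(-1) ≡ s(x) = 4x^2 + 12x + 17 (mod f). Check: (15x^2 + 4x + 1)·(4x^2 + 12x + 17) = 14x^4 + 12x^3 + 8x^2 + 11x + 17 ≡ 1 (mod x^3 + 3x^2 + 7x + 1).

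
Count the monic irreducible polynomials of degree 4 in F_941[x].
There are 196018928970 monic irreducible polynomials of degree 4 over F_941

Each element of F_{941^4} that lies in no proper subfield is a root of exactly one monic irreducible of degree 4 over F_941, and each such polynomial has 4 distinct roots in F_{941^4}. By Möbius inversion the count is N_941(4) = (1/4) Σ_{d|4} μ(4/d) · 941^d = (1/4)(μ(4)·941^1 + μ(2)·941^2 + μ(1)·941^4) = 784075715880/4 = 196018928970.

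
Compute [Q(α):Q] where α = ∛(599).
[Q(α):Q] = 3

The minimal polynomial of α is x^3 - 599, irreducible over Q since 599 is not a perfect cube (so x^3 - 599 has no rational root). Hence [Q(α):Q] = deg(m_α) = 3.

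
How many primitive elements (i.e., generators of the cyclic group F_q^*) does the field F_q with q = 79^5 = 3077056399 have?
There are φ(3077056398) = 946786560 primitive elements

F_q^* is cyclic of order q - 1 = 3077056398. A cyclic group of order m has exactly φ(m) generators. Here m = 3077056398 = 2 · 3 · 13 · 39449441, so the number of primitive elements is φ(3077056398) = 946786560.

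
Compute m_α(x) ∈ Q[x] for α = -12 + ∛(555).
m_α(x) = x^3 + 36x^2 + 432x + 1173

Set β = α + 12 = ∛(555), so β^3 = 555. Then (α + 12)^3 - 555 = 0, i.e. α is a root of g(x) = (x + 12)^3 - 555 = x^3 + 36x^2 + 432x + 1173. Since g(x) = h(x + 12) where h(x) = x^3 - 555, and h is irreducible over Q (because 555 is not a perfect cube, so h has no rational root, and a monic cubic with no rational root is irreducible), g is also irreducible (irreducibility is preserved under the substitution x → x + 12). Hence m_α(x) = x^3 + 36x^2 + 432x + 1173.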